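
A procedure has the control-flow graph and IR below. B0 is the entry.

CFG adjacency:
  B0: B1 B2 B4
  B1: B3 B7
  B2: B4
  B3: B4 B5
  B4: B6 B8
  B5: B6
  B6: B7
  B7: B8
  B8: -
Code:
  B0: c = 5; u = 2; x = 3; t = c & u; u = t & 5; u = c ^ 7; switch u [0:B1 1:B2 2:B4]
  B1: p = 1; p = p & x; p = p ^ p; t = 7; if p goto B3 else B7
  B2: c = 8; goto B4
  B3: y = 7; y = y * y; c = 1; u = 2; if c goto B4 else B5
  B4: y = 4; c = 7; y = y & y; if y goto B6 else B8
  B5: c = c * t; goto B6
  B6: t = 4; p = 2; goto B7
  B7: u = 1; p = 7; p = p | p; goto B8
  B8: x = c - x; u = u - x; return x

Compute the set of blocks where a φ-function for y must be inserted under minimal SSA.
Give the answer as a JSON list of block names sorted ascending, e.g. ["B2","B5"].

Answer: ["B4", "B6", "B7", "B8"]

Working:
idom tree: B1←B0 B2←B0 B3←B1 B4←B0 B5←B3 B6←B0 B7←B0 B8←B0
Join-block Dom:
  B4: preds {B0,B2,B3}: {B0} ∩ {B0,B2} ∩ {B0,B1,B3} = {B0}; idom=B0
  B6: preds {B4,B5}: {B0,B4} ∩ {B0,B1,B3,B5} = {B0}; idom=B0
  B7: preds {B1,B6}: {B0,B1} ∩ {B0,B6} = {B0}; idom=B0
  B8: preds {B4,B7}: {B0,B4} ∩ {B0,B7} = {B0}; idom=B0

DF walk-up:
  join B4 pred B0: · stop@B0
  join B4 pred B2: B2 stop@B0
  join B4 pred B3: B3→B1 stop@B0
  join B6 pred B4: B4 stop@B0
  join B6 pred B5: B5→B3→B1 stop@B0
  join B7 pred B1: B1 stop@B0
  join B7 pred B6: B6 stop@B0
  join B8 pred B4: B4 stop@B0
  join B8 pred B7: B7 stop@B0
  B0: DF=∅
  B1: DF={B4,B6,B7}
  B2: DF={B4}
  B3: DF={B4,B6}
  B4: DF={B6,B8}
  B5: DF={B6}
  B6: DF={B7}
  B7: DF={B8}
  B8: DF=∅

φ for y: defs {B3,B4}
  DF⁺ = {B4,B6,B7,B8}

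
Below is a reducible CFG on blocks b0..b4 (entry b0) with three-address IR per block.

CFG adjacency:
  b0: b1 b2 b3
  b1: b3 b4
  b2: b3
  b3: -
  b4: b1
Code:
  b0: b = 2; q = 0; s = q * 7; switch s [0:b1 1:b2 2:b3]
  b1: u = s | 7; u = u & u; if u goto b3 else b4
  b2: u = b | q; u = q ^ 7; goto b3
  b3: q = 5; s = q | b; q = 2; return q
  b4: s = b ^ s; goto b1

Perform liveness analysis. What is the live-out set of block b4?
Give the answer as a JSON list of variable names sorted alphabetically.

Answer: ["b", "s"]

Working:
Per-block:
  b0 def {b,q,s} use ∅
  b1 def {u} use {s}
  b2 def {u} use {b,q}
  b3 def {q,s} use {b}
  b4 def {s} use {b,s}

Backward fixpoint:
  b0 li=∅ lo={b,q,s}
  b1 li={b,s} lo={b,s}
  b2 li={b,q} lo={b}
  b3 li={b} lo=∅
  b4 li={b,s} lo={b,s}

live-out(b4) = ["b", "s"]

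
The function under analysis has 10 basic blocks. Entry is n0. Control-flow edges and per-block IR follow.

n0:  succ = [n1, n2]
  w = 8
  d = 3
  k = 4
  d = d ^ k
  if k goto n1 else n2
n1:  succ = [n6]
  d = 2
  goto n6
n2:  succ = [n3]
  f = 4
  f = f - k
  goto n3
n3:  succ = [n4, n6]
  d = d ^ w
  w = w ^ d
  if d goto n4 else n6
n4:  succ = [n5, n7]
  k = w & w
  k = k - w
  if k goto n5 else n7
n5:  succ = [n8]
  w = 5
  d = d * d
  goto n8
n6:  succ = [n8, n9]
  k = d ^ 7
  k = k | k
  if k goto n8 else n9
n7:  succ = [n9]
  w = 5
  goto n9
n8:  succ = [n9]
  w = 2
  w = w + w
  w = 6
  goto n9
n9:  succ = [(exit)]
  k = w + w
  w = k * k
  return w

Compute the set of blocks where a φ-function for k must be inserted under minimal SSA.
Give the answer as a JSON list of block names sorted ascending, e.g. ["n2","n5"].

Answer: ["n8", "n9"]

Working:
idom tree: n1←n0 n2←n0 n3←n2 n4←n3 n5←n4 n6←n0 n7←n4 n8←n0 n9←n0
Dom∩ at merges:
  n6: preds {n1,n3}: {n0,n1} ∩ {n0,n2,n3} = {n0}; idom=n0
  n8: preds {n5,n6}: {n0,n2,n3,n4,n5} ∩ {n0,n6} = {n0}; idom=n0
  n9: preds {n6,n7,n8}: {n0,n6} ∩ {n0,n2,n3,n4,n7} ∩ {n0,n8} = {n0}; idom=n0

DF derivation:
  n6←n1: walk n1 to n0
  n6←n3: walk n3→n2 to n0
  n8←n5: walk n5→n4→n3→n2 to n0
  n8←n6: walk n6 to n0
  n9←n6: walk n6 to n0
  n9←n7: walk n7→n4→n3→n2 to n0
  n9←n8: walk n8 to n0
  n0: DF=∅
  n1: DF={n6}
  n2: DF={n6,n8,n9}
  n3: DF={n6,n8,n9}
  n4: DF={n8,n9}
  n5: DF={n8}
  n6: DF={n8,n9}
  n7: DF={n9}
  n8: DF={n9}
  n9: DF=∅

φ for k: defs {n0,n4,n6,n9}
  DF⁺ = {n8,n9}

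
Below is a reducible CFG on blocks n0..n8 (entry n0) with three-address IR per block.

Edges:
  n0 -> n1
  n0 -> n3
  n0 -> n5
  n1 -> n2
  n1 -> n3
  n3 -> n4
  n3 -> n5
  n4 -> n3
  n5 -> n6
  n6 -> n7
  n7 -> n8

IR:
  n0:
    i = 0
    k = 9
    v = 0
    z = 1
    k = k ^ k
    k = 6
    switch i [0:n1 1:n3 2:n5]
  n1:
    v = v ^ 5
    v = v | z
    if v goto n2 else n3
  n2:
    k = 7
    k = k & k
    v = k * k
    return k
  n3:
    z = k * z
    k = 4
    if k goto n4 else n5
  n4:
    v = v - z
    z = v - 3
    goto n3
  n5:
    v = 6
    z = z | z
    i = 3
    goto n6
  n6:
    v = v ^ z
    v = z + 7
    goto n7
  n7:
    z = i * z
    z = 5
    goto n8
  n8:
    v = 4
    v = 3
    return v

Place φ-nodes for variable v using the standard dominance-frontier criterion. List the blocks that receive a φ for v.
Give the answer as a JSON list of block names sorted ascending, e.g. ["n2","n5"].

Answer: ["n3", "n5"]

Working:
idom tree: n1←n0 n2←n1 n3←n0 n4←n3 n5←n0 n6←n5 n7←n6 n8←n7
Dom∩ at merges:
  n3: preds {n0,n1,n4}: {n0} ∩ {n0,n1} ∩ {n0,n3,n4} = {n0}; idom=n0
  n5: preds {n0,n3}: {n0} ∩ {n0,n3} = {n0}; idom=n0

DF walk-up:
  join n3 pred n0: · stop@n0
  join n3 pred n1: n1 stop@n0
  join n3 pred n4: n4→n3 stop@n0
  join n5 pred n0: · stop@n0
  join n5 pred n3: n3 stop@n0
  n0 → ∅
  n1 → {n3}
  n2 → ∅
  n3 → {n3,n5}
  n4 → {n3}
  n5 → ∅
  n6 → ∅
  n7 → ∅
  n8 → ∅

φ for v: defs {n0,n1,n2,n4,n5,n6,n8}
  DF⁺ = {n3,n5}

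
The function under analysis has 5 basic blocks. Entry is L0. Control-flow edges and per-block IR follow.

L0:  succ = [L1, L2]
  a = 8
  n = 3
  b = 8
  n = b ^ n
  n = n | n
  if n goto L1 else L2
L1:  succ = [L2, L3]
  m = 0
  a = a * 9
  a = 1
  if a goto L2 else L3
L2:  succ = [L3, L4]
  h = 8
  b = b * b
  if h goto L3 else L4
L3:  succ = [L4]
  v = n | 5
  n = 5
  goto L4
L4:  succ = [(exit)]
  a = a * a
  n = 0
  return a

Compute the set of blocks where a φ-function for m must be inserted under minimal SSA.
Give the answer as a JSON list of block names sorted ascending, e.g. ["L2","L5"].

Answer: ["L2", "L3", "L4"]

Working:
idom tree: L1←L0 L2←L0 L3←L0 L4←L0
Join-block Dom:
  L2: preds {L0,L1}: {L0} ∩ {L0,L1} = {L0}; idom=L0
  L3: preds {L1,L2}: {L0,L1} ∩ {L0,L2} = {L0}; idom=L0
  L4: preds {L2,L3}: {L0,L2} ∩ {L0,L3} = {L0}; idom=L0

Frontier:
  L2←L0: walk · to L0
  L2←L1: walk L1 to L0
  L3←L1: walk L1 to L0
  L3←L2: walk L2 to L0
  L4←L2: walk L2 to L0
  L4←L3: walk L3 to L0
  L0 → ∅
  L1 → {L2,L3}
  L2 → {L3,L4}
  L3 → {L4}
  L4 → ∅

φ for m: defs {L1}
  DF⁺ = {L2,L3,L4}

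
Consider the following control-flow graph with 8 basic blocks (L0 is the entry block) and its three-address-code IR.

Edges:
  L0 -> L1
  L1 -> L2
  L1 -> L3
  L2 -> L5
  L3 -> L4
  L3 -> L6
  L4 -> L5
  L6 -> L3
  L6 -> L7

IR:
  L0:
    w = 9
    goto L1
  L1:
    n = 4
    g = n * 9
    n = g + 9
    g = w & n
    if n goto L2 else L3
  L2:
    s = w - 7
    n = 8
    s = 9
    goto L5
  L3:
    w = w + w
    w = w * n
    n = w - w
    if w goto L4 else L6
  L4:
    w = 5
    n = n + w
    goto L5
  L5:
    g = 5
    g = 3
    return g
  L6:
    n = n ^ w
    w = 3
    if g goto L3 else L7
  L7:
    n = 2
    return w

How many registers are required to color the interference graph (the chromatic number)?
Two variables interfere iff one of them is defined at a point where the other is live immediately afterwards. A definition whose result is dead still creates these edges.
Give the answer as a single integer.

Block summaries:
  L0: {w} / ∅
  L1: {g,n} / {w}
  L2: {n,s} / {w}
  L3: {n,w} / {n,w}
  L4: {n,w} / {n}
  L5: {g} / ∅
  L6: {n,w} / {g,n,w}
  L7: {n} / {w}

Live sets:
  live L0: ∅→{w}
  live L1: {w}→{g,n,w}
  live L2: {w}→∅
  live L3: {g,n,w}→{g,n,w}
  live L4: {n}→∅
  live L5: ∅→∅
  live L6: {g,n,w}→{g,n,w}
  live L7: {w}→∅

Interference:
  g: {n,w}
  n: {g,w}
  s: ∅
  w: {g,n}

Chromatic number:
  lower bound: {g,n,w} mutually conflict ⇒ χ ≥ 3
  assign g→r0 n→r1 s→r0 w→r2 — no edge inside a register ⇒ χ ≤ 3
  χ = 3

Answer: 3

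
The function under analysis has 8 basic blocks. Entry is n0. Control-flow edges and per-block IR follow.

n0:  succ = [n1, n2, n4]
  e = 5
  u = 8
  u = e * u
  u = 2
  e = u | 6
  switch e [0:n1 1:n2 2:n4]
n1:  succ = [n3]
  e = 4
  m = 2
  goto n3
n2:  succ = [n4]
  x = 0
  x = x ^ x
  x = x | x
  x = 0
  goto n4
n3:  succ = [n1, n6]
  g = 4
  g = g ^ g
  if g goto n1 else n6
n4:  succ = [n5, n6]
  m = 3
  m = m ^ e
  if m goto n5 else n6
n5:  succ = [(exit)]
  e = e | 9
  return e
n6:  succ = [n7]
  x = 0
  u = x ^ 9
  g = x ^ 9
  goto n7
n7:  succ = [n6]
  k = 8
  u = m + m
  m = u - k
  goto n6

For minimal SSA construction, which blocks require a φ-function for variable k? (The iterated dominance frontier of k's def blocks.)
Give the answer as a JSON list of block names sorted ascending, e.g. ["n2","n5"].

Answer: ["n6"]

Analysis:
idom tree: n1←n0 n2←n0 n3←n1 n4←n0 n5←n4 n6←n0 n7←n6
Dom∩ at merges:
  n1: preds {n0,n3}: {n0} ∩ {n0,n1,n3} = {n0}; idom=n0
  n4: preds {n0,n2}: {n0} ∩ {n0,n2} = {n0}; idom=n0
  n6: preds {n3,n4,n7}: {n0,n1,n3} ∩ {n0,n4} ∩ {n0,n6,n7} = {n0}; idom=n0

DF walk-up:
  join n1 pred n0: · stop@n0
  join n1 pred n3: n3→n1 stop@n0
  join n4 pred n0: · stop@n0
  join n4 pred n2: n2 stop@n0
  join n6 pred n3: n3→n1 stop@n0
  join n6 pred n4: n4 stop@n0
  join n6 pred n7: n7→n6 stop@n0
  n0: DF=∅
  n1: DF={n1,n6}
  n2: DF={n4}
  n3: DF={n1,n6}
  n4: DF={n6}
  n5: DF=∅
  n6: DF={n6}
  n7: DF={n6}

φ for k: defs {n7}
  DF⁺ = {n6}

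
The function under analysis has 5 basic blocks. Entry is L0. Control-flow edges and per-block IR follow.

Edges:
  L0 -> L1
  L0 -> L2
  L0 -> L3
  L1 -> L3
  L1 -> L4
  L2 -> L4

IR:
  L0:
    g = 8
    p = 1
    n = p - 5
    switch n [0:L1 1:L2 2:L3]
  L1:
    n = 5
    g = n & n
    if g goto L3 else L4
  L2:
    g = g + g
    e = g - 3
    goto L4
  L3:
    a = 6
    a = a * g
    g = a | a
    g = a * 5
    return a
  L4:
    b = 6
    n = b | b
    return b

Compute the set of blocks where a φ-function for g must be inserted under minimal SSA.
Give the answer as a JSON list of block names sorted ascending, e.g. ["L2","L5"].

Answer: ["L3", "L4"]

Derivation:
idom tree: L1←L0 L2←L0 L3←L0 L4←L0
Dom∩ at merges:
  L3: preds {L0,L1}: {L0} ∩ {L0,L1} = {L0}; idom=L0
  L4: preds {L1,L2}: {L0,L1} ∩ {L0,L2} = {L0}; idom=L0

DF derivation:
  join L3 pred L0: · stop@L0
  join L3 pred L1: L1 stop@L0
  join L4 pred L1: L1 stop@L0
  join L4 pred L2: L2 stop@L0
  DF(L0)=∅
  DF(L1)={L3,L4}
  DF(L2)={L4}
  DF(L3)=∅
  DF(L4)=∅

φ for g: defs {L0,L1,L2,L3}
  DF⁺ = {L3,L4}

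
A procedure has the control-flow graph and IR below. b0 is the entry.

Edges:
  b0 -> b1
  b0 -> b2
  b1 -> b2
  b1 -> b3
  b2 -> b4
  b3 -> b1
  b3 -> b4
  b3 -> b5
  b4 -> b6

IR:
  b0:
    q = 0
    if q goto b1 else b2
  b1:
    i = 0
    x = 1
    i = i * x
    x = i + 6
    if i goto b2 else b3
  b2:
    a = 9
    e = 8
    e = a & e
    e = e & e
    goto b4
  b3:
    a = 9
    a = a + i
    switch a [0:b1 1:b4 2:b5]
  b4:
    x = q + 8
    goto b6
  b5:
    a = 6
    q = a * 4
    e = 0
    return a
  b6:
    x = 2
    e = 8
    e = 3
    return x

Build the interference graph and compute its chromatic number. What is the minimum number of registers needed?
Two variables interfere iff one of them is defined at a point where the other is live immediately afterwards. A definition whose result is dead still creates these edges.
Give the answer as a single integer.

def/use:
  b0: def={q} ue=∅
  b1: def={i,x} ue=∅
  b2: def={a,e} ue=∅
  b3: def={a} ue={i}
  b4: def={x} ue={q}
  b5: def={a,e,q} ue=∅
  b6: def={e,x} ue=∅

Live sets:
  live b0: ∅→{q}
  live b1: {q}→{i,q}
  live b2: {q}→{q}
  live b3: {i,q}→{q}
  live b4: {q}→∅
  live b5: ∅→∅
  live b6: ∅→∅

Conflict graph:
  a: {e,i,q}
  e: {a,q,x}
  i: {a,q,x}
  q: {a,e,i,x}
  x: {e,i,q}

Colouring:
  clique {a,e,q} ⇒ need ≥ 3
  3-colouring: R0={q}  R1={a,x}  R2={e,i}
  χ = 3

Answer: 3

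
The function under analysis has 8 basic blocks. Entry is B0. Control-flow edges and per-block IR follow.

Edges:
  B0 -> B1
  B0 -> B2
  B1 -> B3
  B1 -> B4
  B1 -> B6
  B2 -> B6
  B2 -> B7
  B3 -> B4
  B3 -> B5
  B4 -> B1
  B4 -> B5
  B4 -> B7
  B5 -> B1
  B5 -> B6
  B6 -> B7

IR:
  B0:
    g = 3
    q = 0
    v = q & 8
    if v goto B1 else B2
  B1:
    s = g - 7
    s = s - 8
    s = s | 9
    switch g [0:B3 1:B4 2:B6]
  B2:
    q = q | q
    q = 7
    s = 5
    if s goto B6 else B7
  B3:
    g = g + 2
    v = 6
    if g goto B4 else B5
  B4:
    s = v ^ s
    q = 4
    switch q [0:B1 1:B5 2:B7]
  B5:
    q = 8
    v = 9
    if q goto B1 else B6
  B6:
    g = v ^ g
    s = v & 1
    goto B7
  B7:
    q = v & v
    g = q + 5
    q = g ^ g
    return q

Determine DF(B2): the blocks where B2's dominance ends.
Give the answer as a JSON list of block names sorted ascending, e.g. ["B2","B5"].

idom tree: B1←B0 B2←B0 B3←B1 B4←B1 B5←B1 B6←B0 B7←B0
Dom∩ at merges:
  B1: preds {B0,B4,B5}: {B0} ∩ {B0,B1,B4} ∩ {B0,B1,B5} = {B0}; idom=B0
  B4: preds {B1,B3}: {B0,B1} ∩ {B0,B1,B3} = {B0,B1}; idom=B1
  B5: preds {B3,B4}: {B0,B1,B3} ∩ {B0,B1,B4} = {B0,B1}; idom=B1
  B6: preds {B1,B2,B5}: {B0,B1} ∩ {B0,B2} ∩ {B0,B1,B5} = {B0}; idom=B0
  B7: preds {B2,B4,B6}: {B0,B2} ∩ {B0,B1,B4} ∩ {B0,B6} = {B0}; idom=B0

Frontier:
  join B1 pred B0: · stop@B0
  join B1 pred B4: B4→B1 stop@B0
  join B1 pred B5: B5→B1 stop@B0
  join B4 pred B1: · stop@B1
  join B4 pred B3: B3 stop@B1
  join B5 pred B3: B3 stop@B1
  join B5 pred B4: B4 stop@B1
  join B6 pred B1: B1 stop@B0
  join B6 pred B2: B2 stop@B0
  join B6 pred B5: B5→B1 stop@B0
  join B7 pred B2: B2 stop@B0
  join B7 pred B4: B4→B1 stop@B0
  join B7 pred B6: B6 stop@B0
  B0: DF=∅
  B1: DF={B1,B6,B7}
  B2: DF={B6,B7}
  B3: DF={B4,B5}
  B4: DF={B1,B5,B7}
  B5: DF={B1,B6}
  B6: DF={B7}
  B7: DF=∅

DF(B2) = ["B6", "B7"]

Answer: ["B6", "B7"]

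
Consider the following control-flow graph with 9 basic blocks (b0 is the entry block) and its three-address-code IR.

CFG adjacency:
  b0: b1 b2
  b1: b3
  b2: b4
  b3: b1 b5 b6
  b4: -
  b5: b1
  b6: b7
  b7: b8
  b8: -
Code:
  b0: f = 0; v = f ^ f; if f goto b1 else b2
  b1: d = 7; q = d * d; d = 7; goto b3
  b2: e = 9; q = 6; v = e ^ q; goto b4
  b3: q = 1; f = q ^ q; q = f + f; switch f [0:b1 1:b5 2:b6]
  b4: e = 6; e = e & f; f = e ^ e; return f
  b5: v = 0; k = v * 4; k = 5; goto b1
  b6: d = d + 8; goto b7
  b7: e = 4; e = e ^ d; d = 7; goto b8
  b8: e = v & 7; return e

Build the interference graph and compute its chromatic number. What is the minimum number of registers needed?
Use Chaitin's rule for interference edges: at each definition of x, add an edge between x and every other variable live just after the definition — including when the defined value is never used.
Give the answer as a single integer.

Per-block:
  b0: {f,v} / ∅
  b1: {d,q} / ∅
  b2: {e,q,v} / ∅
  b3: {f,q} / ∅
  b4: {e,f} / {f}
  b5: {k,v} / ∅
  b6: {d} / {d}
  b7: {d,e} / {d}
  b8: {e} / {v}

Live sets:
  live b0: ∅→{f,v}
  live b1: {v}→{d,v}
  live b2: {f}→{f}
  live b3: {d,v}→{d,v}
  live b4: {f}→∅
  live b5: ∅→{v}
  live b6: {d,v}→{d,v}
  live b7: {d,v}→{v}
  live b8: {v}→∅

Interfere edges:
  d: {e,f,q,v}
  e: {d,f,q,v}
  f: {d,e,q,v}
  k: {v}
  q: {d,e,f,v}
  v: {d,e,f,k,q}

Registers:
  {d,e,f,q,v} pairwise interfere (5-clique) ⇒ χ ≥ 5
  5-colouring: r0={v}  r1={d,k}  r2={e}  r3={f}  r4={q}
  χ = 5

Answer: 5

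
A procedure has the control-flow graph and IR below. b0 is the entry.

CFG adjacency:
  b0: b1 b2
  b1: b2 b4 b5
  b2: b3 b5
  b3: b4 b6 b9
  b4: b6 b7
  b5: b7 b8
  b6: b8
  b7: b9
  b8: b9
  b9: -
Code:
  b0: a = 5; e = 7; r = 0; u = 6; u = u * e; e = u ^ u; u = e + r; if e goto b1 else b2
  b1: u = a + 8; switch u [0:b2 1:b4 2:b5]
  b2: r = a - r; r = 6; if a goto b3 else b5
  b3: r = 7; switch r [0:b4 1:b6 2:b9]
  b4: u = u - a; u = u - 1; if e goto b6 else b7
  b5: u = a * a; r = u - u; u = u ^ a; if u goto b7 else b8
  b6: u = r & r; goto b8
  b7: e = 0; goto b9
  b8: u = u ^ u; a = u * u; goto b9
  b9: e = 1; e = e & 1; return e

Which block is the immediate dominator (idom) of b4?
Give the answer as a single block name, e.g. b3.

Answer: b0

Derivation:
idom tree: b1←b0 b2←b0 b3←b2 b4←b0 b5←b0 b6←b0 b7←b0 b8←b0 b9←b0
Dom at joins:
  b2: preds {b0,b1}: {b0} ∩ {b0,b1} = {b0}; idom=b0
  b4: preds {b1,b3}: {b0,b1} ∩ {b0,b2,b3} = {b0}; idom=b0
  b5: preds {b1,b2}: {b0,b1} ∩ {b0,b2} = {b0}; idom=b0
  b6: preds {b3,b4}: {b0,b2,b3} ∩ {b0,b4} = {b0}; idom=b0
  b7: preds {b4,b5}: {b0,b4} ∩ {b0,b5} = {b0}; idom=b0
  b8: preds {b5,b6}: {b0,b5} ∩ {b0,b6} = {b0}; idom=b0
  b9: preds {b3,b7,b8}: {b0,b2,b3} ∩ {b0,b7} ∩ {b0,b8} = {b0}; idom=b0

idom(b4) = b0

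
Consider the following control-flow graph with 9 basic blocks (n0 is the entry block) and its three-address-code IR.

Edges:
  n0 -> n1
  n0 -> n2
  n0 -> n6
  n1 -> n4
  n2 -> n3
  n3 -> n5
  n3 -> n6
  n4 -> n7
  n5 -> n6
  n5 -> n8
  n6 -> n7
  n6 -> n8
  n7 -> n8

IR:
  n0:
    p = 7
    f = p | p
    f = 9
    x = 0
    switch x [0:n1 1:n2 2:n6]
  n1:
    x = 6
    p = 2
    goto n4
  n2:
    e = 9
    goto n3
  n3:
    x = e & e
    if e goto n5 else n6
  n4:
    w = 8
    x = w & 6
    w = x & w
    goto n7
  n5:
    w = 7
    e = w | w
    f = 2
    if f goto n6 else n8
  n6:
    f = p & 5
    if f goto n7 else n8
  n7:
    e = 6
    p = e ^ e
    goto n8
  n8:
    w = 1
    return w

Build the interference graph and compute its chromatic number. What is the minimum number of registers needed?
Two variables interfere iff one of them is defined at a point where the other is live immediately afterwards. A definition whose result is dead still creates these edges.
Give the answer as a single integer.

Answer: 3

Analysis:
def/use:
  n0 def {f,p,x} use ∅
  n1 def {p,x} use ∅
  n2 def {e} use ∅
  n3 def {x} use {e}
  n4 def {w,x} use ∅
  n5 def {e,f,w} use ∅
  n6 def {f} use {p}
  n7 def {e,p} use ∅
  n8 def {w} use ∅

Live sets:
  n0: in=∅ out={p}
  n1: in=∅ out=∅
  n2: in={p} out={e,p}
  n3: in={e,p} out={p}
  n4: in=∅ out=∅
  n5: in={p} out={p}
  n6: in={p} out=∅
  n7: in=∅ out=∅
  n8: in=∅ out=∅

Interfere edges:
  e — {p,x}
  f — {p}
  p — {e,f,w,x}
  w — {p,x}
  x — {e,p,w}

Registers:
  lower bound: {e,p,x} mutually conflict ⇒ χ ≥ 3
  assign e→R2 f→R1 p→R0 w→R2 x→R1 — no edge inside a register ⇒ χ ≤ 3
  χ = 3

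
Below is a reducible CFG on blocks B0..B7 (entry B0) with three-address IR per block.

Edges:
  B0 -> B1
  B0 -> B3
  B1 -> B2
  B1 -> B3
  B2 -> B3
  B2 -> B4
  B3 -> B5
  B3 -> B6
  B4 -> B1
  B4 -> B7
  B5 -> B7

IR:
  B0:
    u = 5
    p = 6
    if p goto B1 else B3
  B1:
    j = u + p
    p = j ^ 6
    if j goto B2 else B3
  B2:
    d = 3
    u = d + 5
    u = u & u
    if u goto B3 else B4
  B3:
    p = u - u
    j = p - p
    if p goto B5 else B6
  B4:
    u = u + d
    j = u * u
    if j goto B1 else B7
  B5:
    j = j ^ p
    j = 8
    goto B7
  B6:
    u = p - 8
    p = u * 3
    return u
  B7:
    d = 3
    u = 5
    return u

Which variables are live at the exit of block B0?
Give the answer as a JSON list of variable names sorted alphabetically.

Block summaries:
  B0: {p,u} / ∅
  B1: {j,p} / {p,u}
  B2: {d,u} / ∅
  B3: {j,p} / {u}
  B4: {j,u} / {d,u}
  B5: {j} / {j,p}
  B6: {p,u} / {p}
  B7: {d,u} / ∅

Backward fixpoint:
  B0: in=∅ out={p,u}
  B1: in={p,u} out={p,u}
  B2: in={p} out={d,p,u}
  B3: in={u} out={j,p}
  B4: in={d,p,u} out={p,u}
  B5: in={j,p} out=∅
  B6: in={p} out=∅
  B7: in=∅ out=∅

live-out(B0) = ["p", "u"]

Answer: ["p", "u"]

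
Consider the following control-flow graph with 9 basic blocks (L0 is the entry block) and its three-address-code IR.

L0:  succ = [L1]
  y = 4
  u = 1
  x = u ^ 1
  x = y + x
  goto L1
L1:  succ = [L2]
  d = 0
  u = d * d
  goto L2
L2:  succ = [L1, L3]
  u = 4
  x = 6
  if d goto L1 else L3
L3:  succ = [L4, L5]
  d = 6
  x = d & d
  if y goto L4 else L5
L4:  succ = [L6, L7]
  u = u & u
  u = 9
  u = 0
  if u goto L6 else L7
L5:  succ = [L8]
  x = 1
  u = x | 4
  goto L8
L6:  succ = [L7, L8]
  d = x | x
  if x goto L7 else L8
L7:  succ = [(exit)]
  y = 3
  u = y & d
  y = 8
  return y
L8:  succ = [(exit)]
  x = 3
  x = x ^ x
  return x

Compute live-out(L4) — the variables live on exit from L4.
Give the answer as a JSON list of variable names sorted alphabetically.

Answer: ["d", "x"]

Analysis:
def/use:
  L0 def {u,x,y} use ∅
  L1 def {d,u} use ∅
  L2 def {u,x} use {d}
  L3 def {d,x} use {y}
  L4 def {u} use {u}
  L5 def {u,x} use ∅
  L6 def {d} use {x}
  L7 def {u,y} use {d}
  L8 def {x} use ∅

Live sets:
  L0 li=∅ lo={y}
  L1 li={y} lo={d,y}
  L2 li={d,y} lo={u,y}
  L3 li={u,y} lo={d,u,x}
  L4 li={d,u,x} lo={d,x}
  L5 li=∅ lo=∅
  L6 li={x} lo={d}
  L7 li={d} lo=∅
  L8 li=∅ lo=∅

live-out(L4) = ["d", "x"]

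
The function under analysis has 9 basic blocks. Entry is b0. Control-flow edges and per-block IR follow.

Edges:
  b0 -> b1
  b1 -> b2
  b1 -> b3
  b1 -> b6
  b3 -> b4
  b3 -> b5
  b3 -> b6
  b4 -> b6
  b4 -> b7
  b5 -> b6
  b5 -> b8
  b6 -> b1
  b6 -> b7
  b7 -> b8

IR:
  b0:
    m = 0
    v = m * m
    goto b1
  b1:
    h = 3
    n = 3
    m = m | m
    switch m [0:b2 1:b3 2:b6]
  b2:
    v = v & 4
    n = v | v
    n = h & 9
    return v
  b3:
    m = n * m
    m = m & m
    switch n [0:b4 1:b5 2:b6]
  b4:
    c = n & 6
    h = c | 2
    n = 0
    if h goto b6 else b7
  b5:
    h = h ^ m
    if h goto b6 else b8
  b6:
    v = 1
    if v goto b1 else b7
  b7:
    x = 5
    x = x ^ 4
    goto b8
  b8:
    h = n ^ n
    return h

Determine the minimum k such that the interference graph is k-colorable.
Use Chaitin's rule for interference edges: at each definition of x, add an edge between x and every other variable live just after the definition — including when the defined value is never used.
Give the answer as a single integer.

Answer: 4

Analysis:
Per-block:
  b0: {m,v} / ∅
  b1: {h,m,n} / {m}
  b2: {n,v} / {h,v}
  b3: {m} / {m,n}
  b4: {c,h,n} / {n}
  b5: {h} / {h,m}
  b6: {v} / ∅
  b7: {x} / ∅
  b8: {h} / {n}

Live sets:
  live b0: ∅→{m,v}
  live b1: {m,v}→{h,m,n,v}
  live b2: {h,v}→∅
  live b3: {h,m,n}→{h,m,n}
  live b4: {m,n}→{m,n}
  live b5: {h,m,n}→{m,n}
  live b6: {m,n}→{m,n,v}
  live b7: {n}→{n}
  live b8: {n}→∅

Conflict graph:
  c — {m}
  h — {m,n,v}
  m — {c,h,n,v}
  n — {h,m,v,x}
  v — {h,m,n}
  x — {n}

Registers:
  {h,m,n,v} pairwise interfere (4-clique) ⇒ χ ≥ 4
  4-colouring: R0={m,x}  R1={c,n}  R2={h}  R3={v}
  χ = 4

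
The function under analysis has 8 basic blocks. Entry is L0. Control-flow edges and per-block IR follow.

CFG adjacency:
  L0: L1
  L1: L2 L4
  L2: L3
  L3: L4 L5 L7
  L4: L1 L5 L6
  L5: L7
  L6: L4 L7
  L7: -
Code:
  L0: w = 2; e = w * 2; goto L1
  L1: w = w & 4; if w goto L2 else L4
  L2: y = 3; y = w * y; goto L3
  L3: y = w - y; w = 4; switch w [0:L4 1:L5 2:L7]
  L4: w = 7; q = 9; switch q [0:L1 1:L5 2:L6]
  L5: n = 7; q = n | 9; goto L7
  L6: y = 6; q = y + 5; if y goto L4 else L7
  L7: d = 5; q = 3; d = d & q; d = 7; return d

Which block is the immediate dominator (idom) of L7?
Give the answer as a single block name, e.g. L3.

Answer: L1

Derivation:
idom tree: L1←L0 L2←L1 L3←L2 L4←L1 L5←L1 L6←L4 L7←L1
Dom∩ at merges:
  L1: preds {L0,L4}: {L0} ∩ {L0,L1,L4} = {L0}; idom=L0
  L4: preds {L1,L3,L6}: {L0,L1} ∩ {L0,L1,L2,L3} ∩ {L0,L1,L4,L6} = {L0,L1}; idom=L1
  L5: preds {L3,L4}: {L0,L1,L2,L3} ∩ {L0,L1,L4} = {L0,L1}; idom=L1
  L7: preds {L3,L5,L6}: {L0,L1,L2,L3} ∩ {L0,L1,L5} ∩ {L0,L1,L4,L6} = {L0,L1}; idom=L1

idom(L7) = L1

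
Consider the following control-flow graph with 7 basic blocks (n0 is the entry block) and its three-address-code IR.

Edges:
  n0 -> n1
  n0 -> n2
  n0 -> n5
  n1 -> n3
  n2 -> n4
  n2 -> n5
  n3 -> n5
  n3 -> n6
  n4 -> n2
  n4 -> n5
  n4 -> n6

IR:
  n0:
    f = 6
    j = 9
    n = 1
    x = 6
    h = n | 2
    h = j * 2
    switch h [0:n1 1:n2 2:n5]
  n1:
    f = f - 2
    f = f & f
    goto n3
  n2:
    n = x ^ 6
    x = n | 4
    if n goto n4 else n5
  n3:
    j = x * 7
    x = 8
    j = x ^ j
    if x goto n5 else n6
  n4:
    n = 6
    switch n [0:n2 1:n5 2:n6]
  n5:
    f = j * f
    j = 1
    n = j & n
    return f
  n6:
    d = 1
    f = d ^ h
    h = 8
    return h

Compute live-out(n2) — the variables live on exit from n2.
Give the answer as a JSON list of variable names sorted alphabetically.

def/use:
  n0: def={f,h,j,n,x} ue=∅
  n1: def={f} ue={f}
  n2: def={n,x} ue={x}
  n3: def={j,x} ue={x}
  n4: def={n} ue=∅
  n5: def={f,j,n} ue={f,j,n}
  n6: def={d,f,h} ue={h}

Backward fixpoint:
  live n0: ∅→{f,h,j,n,x}
  live n1: {f,h,n,x}→{f,h,n,x}
  live n2: {f,h,j,x}→{f,h,j,n,x}
  live n3: {f,h,n,x}→{f,h,j,n}
  live n4: {f,h,j,x}→{f,h,j,n,x}
  live n5: {f,j,n}→∅
  live n6: {h}→∅

live-out(n2) = ["f", "h", "j", "n", "x"]

Answer: ["f", "h", "j", "n", "x"]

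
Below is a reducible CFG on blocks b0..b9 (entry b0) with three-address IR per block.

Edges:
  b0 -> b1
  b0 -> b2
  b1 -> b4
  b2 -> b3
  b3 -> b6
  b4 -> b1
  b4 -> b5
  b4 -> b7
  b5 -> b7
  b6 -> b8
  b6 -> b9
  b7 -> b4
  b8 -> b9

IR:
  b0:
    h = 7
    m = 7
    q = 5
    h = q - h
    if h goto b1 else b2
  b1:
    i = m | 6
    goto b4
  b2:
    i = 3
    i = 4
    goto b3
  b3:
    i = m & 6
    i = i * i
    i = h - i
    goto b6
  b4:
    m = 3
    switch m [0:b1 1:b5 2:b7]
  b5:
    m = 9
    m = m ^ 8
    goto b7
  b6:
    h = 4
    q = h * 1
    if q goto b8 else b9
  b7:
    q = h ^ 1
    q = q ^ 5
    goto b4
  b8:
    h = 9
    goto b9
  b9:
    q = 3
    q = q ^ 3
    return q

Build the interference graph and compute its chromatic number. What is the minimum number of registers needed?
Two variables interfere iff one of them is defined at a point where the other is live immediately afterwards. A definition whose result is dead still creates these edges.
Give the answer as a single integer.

Per-block:
  b0 def {h,m,q} use ∅
  b1 def {i} use {m}
  b2 def {i} use ∅
  b3 def {i} use {h,m}
  b4 def {m} use ∅
  b5 def {m} use ∅
  b6 def {h,q} use ∅
  b7 def {q} use {h}
  b8 def {h} use ∅
  b9 def {q} use ∅

Live sets:
  live b0: ∅→{h,m}
  live b1: {h,m}→{h}
  live b2: {h,m}→{h,m}
  live b3: {h,m}→∅
  live b4: {h}→{h,m}
  live b5: {h}→{h}
  live b6: ∅→∅
  live b7: {h}→{h}
  live b8: ∅→∅
  live b9: ∅→∅

Conflict graph:
  h — {i,m,q}
  i — {h,m}
  m — {h,i,q}
  q — {h,m}

Registers:
  clique {h,i,m} ⇒ need ≥ 3
  assign h→R0 i→R2 m→R1 q→R2 — no edge inside a register ⇒ χ ≤ 3
  χ = 3

Answer: 3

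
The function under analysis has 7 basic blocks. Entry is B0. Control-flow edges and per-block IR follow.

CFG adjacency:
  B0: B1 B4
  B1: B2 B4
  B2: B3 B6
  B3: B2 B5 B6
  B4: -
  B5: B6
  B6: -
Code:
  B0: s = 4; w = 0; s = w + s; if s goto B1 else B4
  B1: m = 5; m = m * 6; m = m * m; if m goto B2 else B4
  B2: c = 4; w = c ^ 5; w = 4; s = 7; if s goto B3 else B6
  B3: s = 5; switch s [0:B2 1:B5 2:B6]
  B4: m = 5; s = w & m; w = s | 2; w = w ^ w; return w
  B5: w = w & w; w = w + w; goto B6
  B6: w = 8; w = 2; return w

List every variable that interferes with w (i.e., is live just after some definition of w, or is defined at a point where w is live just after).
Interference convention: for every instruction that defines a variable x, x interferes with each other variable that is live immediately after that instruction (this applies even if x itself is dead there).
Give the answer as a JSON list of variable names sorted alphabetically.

Answer: ["m", "s"]

Working:
Per-block:
  B0: {s,w} / ∅
  B1: {m} / ∅
  B2: {c,s,w} / ∅
  B3: {s} / ∅
  B4: {m,s,w} / {w}
  B5: {w} / {w}
  B6: {w} / ∅

Live sets:
  live B0: ∅→{w}
  live B1: {w}→{w}
  live B2: ∅→{w}
  live B3: {w}→{w}
  live B4: {w}→∅
  live B5: {w}→∅
  live B6: ∅→∅

Interference:
  c↔∅
  m↔{w}
  s↔{w}
  w↔{m,s}

N(w) = ["m", "s"]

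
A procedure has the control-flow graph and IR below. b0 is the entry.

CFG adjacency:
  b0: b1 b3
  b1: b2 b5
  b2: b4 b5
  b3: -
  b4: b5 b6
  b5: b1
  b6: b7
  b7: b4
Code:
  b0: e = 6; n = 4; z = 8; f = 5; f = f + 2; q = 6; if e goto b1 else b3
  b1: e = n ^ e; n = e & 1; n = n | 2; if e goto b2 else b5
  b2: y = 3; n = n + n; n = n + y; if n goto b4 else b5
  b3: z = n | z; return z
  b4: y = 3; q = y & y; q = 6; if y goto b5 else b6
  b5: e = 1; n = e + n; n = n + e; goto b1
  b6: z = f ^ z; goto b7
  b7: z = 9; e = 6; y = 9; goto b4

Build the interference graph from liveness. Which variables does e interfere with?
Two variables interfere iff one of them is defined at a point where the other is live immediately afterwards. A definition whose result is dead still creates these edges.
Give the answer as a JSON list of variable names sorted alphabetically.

Answer: ["f", "n", "q", "z"]

Analysis:
Block summaries:
  b0: {e,f,n,q,z} / ∅
  b1: {e,n} / {e,n}
  b2: {n,y} / {n}
  b3: {z} / {n,z}
  b4: {q,y} / ∅
  b5: {e,n} / {n}
  b6: {z} / {f,z}
  b7: {e,y,z} / ∅

Backward fixpoint:
  b0 li=∅ lo={e,f,n,z}
  b1 li={e,f,n,z} lo={f,n,z}
  b2 li={f,n,z} lo={f,n,z}
  b3 li={n,z} lo=∅
  b4 li={f,n,z} lo={f,n,z}
  b5 li={f,n,z} lo={e,f,n,z}
  b6 li={f,n,z} lo={f,n}
  b7 li={f,n} lo={f,n,z}

Interfere edges:
  e: {f,n,q,z}
  f: {e,n,q,y,z}
  n: {e,f,q,y,z}
  q: {e,f,n,y,z}
  y: {f,n,q,z}
  z: {e,f,n,q,y}

N(e) = ["f", "n", "q", "z"]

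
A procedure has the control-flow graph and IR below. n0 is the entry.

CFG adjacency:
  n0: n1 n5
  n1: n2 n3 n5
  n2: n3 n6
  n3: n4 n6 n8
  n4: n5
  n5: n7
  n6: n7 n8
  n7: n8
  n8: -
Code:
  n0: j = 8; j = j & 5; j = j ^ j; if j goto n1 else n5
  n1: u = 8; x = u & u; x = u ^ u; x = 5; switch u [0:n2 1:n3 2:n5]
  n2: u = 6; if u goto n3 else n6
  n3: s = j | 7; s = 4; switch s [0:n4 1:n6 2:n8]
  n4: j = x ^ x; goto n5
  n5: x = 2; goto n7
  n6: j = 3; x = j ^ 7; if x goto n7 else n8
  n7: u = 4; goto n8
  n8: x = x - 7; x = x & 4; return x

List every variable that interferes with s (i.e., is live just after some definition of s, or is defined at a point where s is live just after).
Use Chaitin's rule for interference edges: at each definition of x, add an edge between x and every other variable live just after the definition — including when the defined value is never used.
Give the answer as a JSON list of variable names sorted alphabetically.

Answer: ["x"]

Analysis:
Block summaries:
  n0: def={j} ue=∅
  n1: def={u,x} ue=∅
  n2: def={u} ue=∅
  n3: def={s} ue={j}
  n4: def={j} ue={x}
  n5: def={x} ue=∅
  n6: def={j,x} ue=∅
  n7: def={u} ue=∅
  n8: def={x} ue={x}

Liveness:
  live n0: ∅→{j}
  live n1: {j}→{j,x}
  live n2: {j,x}→{j,x}
  live n3: {j,x}→{x}
  live n4: {x}→∅
  live n5: ∅→{x}
  live n6: ∅→{x}
  live n7: {x}→{x}
  live n8: {x}→∅

Interference:
  j — {u,x}
  s — {x}
  u — {j,x}
  x — {j,s,u}

N(s) = ["x"]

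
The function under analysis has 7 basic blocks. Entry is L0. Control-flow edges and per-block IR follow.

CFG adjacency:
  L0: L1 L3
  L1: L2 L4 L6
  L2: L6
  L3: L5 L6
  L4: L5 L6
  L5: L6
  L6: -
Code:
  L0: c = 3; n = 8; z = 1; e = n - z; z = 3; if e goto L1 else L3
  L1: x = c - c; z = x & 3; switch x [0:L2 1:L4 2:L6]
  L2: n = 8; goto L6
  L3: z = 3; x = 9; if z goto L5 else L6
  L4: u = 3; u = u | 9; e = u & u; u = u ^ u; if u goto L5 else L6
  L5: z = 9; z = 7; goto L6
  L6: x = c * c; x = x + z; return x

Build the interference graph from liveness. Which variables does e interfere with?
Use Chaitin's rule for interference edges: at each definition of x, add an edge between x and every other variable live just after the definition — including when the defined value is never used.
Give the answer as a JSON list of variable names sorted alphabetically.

Answer: ["c", "u", "z"]

Analysis:
def/use:
  L0: def={c,e,n,z} ue=∅
  L1: def={x,z} ue={c}
  L2: def={n} ue=∅
  L3: def={x,z} ue=∅
  L4: def={e,u} ue=∅
  L5: def={z} ue=∅
  L6: def={x} ue={c,z}

Live sets:
  L0 li=∅ lo={c}
  L1 li={c} lo={c,z}
  L2 li={c,z} lo={c,z}
  L3 li={c} lo={c,z}
  L4 li={c,z} lo={c,z}
  L5 li={c} lo={c,z}
  L6 li={c,z} lo=∅

Interference:
  c↔{e,n,u,x,z}
  e↔{c,u,z}
  n↔{c,z}
  u↔{c,e,z}
  x↔{c,z}
  z↔{c,e,n,u,x}

N(e) = ["c", "u", "z"]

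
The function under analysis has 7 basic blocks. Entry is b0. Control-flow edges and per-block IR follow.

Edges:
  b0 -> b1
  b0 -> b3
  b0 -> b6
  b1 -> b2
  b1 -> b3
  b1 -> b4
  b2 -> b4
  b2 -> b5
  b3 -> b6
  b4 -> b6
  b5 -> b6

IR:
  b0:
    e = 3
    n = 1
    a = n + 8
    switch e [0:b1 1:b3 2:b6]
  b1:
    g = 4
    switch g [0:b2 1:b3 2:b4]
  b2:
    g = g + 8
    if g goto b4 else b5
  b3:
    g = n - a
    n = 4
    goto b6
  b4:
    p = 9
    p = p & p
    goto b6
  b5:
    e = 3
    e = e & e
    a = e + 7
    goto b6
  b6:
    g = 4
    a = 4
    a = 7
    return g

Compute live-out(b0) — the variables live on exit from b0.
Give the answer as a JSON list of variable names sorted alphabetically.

def/use:
  b0 def {a,e,n} use ∅
  b1 def {g} use ∅
  b2 def {g} use {g}
  b3 def {g,n} use {a,n}
  b4 def {p} use ∅
  b5 def {a,e} use ∅
  b6 def {a,g} use ∅

Live sets:
  live b0: ∅→{a,n}
  live b1: {a,n}→{a,g,n}
  live b2: {g}→∅
  live b3: {a,n}→∅
  live b4: ∅→∅
  live b5: ∅→∅
  live b6: ∅→∅

live-out(b0) = ["a", "n"]

Answer: ["a", "n"]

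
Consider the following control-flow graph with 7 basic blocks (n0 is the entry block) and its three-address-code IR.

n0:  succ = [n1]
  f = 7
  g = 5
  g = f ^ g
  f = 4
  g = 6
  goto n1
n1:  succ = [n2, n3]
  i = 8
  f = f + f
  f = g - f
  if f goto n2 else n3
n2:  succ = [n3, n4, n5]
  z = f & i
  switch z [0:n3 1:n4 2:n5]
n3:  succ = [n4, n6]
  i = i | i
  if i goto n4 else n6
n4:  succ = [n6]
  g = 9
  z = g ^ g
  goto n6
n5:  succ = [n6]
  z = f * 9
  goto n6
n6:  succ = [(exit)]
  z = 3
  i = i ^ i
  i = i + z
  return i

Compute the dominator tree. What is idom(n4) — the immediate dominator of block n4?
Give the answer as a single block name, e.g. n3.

Answer: n1

Derivation:
idom tree: n1←n0 n2←n1 n3←n1 n4←n1 n5←n2 n6←n1
Join-block Dom:
  n3: preds {n1,n2}: {n0,n1} ∩ {n0,n1,n2} = {n0,n1}; idom=n1
  n4: preds {n2,n3}: {n0,n1,n2} ∩ {n0,n1,n3} = {n0,n1}; idom=n1
  n6: preds {n3,n4,n5}: {n0,n1,n3} ∩ {n0,n1,n4} ∩ {n0,n1,n2,n5} = {n0,n1}; idom=n1

idom(n4) = n1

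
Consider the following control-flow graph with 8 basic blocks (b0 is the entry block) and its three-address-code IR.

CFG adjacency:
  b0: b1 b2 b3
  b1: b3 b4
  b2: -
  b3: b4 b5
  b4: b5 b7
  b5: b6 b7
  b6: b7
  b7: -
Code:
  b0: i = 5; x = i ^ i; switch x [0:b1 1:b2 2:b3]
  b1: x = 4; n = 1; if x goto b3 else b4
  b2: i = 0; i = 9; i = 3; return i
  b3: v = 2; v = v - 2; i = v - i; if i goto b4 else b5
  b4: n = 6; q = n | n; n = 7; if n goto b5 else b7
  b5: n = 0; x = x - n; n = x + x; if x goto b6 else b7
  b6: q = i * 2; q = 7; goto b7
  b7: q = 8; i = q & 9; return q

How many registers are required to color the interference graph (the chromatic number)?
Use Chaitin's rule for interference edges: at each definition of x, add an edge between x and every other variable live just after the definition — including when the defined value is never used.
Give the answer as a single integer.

def/use:
  b0: def={i,x} ue=∅
  b1: def={n,x} ue=∅
  b2: def={i} ue=∅
  b3: def={i,v} ue={i}
  b4: def={n,q} ue=∅
  b5: def={n,x} ue={x}
  b6: def={q} ue={i}
  b7: def={i,q} ue=∅

Liveness:
  b0 li=∅ lo={i,x}
  b1 li={i} lo={i,x}
  b2 li=∅ lo=∅
  b3 li={i,x} lo={i,x}
  b4 li={i,x} lo={i,x}
  b5 li={i,x} lo={i}
  b6 li={i} lo=∅
  b7 li=∅ lo=∅

Conflict graph:
  i — {n,q,v,x}
  n — {i,x}
  q — {i,x}
  v — {i,x}
  x — {i,n,q,v}

Registers:
  clique {i,n,x} ⇒ need ≥ 3
  3-colouring: R0={i}  R1={x}  R2={n,q,v}
  χ = 3

Answer: 3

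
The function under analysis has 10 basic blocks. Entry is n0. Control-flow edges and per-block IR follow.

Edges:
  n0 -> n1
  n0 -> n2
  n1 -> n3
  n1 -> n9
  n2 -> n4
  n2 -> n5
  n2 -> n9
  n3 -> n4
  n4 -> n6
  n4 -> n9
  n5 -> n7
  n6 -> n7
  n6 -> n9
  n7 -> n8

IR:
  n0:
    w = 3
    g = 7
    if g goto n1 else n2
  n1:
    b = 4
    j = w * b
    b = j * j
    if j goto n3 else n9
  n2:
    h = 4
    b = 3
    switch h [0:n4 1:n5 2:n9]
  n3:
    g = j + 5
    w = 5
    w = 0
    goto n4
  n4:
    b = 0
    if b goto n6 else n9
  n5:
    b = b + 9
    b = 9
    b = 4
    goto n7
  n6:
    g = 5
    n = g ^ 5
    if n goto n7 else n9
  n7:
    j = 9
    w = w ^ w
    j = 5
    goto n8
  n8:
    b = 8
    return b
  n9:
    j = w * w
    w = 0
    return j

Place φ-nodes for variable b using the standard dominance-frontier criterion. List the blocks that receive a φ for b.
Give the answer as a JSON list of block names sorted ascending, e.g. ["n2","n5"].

Answer: ["n4", "n7", "n9"]

Analysis:
idom tree: n1←n0 n2←n0 n3←n1 n4←n0 n5←n2 n6←n4 n7←n0 n8←n7 n9←n0
Dom at joins:
  n4: preds {n2,n3}: {n0,n2} ∩ {n0,n1,n3} = {n0}; idom=n0
  n7: preds {n5,n6}: {n0,n2,n5} ∩ {n0,n4,n6} = {n0}; idom=n0
  n9: preds {n1,n2,n4,n6}: {n0,n1} ∩ {n0,n2} ∩ {n0,n4} ∩ {n0,n4,n6} = {n0}; idom=n0

Frontier:
  join n4 pred n2: n2 stop@n0
  join n4 pred n3: n3→n1 stop@n0
  join n7 pred n5: n5→n2 stop@n0
  join n7 pred n6: n6→n4 stop@n0
  join n9 pred n1: n1 stop@n0
  join n9 pred n2: n2 stop@n0
  join n9 pred n4: n4 stop@n0
  join n9 pred n6: n6→n4 stop@n0
  n0: DF=∅
  n1: DF={n4,n9}
  n2: DF={n4,n7,n9}
  n3: DF={n4}
  n4: DF={n7,n9}
  n5: DF={n7}
  n6: DF={n7,n9}
  n7: DF=∅
  n8: DF=∅
  n9: DF=∅

φ for b: defs {n1,n2,n4,n5,n8}
  DF⁺ = {n4,n7,n9}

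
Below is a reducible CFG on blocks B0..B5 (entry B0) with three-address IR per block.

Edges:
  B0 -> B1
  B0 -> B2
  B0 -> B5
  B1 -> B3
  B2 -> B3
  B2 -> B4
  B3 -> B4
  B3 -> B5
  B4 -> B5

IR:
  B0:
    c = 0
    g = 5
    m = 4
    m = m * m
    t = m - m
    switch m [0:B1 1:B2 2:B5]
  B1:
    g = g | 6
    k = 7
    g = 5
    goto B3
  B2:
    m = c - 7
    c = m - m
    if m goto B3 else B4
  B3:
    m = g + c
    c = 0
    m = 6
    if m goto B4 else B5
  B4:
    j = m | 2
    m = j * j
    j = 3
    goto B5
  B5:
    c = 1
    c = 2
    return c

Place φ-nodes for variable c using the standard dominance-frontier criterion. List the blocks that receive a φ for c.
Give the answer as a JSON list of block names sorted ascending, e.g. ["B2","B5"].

Answer: ["B3", "B4", "B5"]

Derivation:
idom tree: B1←B0 B2←B0 B3←B0 B4←B0 B5←B0
Dom∩ at merges:
  B3: preds {B1,B2}: {B0,B1} ∩ {B0,B2} = {B0}; idom=B0
  B4: preds {B2,B3}: {B0,B2} ∩ {B0,B3} = {B0}; idom=B0
  B5: preds {B0,B3,B4}: {B0} ∩ {B0,B3} ∩ {B0,B4} = {B0}; idom=B0

Frontier:
  join B3 pred B1: B1 stop@B0
  join B3 pred B2: B2 stop@B0
  join B4 pred B2: B2 stop@B0
  join B4 pred B3: B3 stop@B0
  join B5 pred B0: · stop@B0
  join B5 pred B3: B3 stop@B0
  join B5 pred B4: B4 stop@B0
  B0: DF=∅
  B1: DF={B3}
  B2: DF={B3,B4}
  B3: DF={B4,B5}
  B4: DF={B5}
  B5: DF=∅

φ for c: defs {B0,B2,B3,B5}
  DF⁺ = {B3,B4,B5}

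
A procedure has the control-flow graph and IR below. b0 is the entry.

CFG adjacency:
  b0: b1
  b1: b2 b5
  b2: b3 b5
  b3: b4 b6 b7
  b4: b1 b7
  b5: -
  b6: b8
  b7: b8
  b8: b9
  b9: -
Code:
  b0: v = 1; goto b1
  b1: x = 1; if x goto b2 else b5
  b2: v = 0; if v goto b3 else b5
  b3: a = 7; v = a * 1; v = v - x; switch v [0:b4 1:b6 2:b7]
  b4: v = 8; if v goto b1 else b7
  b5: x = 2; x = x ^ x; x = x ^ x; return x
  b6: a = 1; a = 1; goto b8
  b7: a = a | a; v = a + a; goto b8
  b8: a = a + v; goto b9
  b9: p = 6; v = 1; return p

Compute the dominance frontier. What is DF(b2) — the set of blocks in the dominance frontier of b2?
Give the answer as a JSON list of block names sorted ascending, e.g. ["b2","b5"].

Answer: ["b1", "b5"]

Working:
idom tree: b1←b0 b2←b1 b3←b2 b4←b3 b5←b1 b6←b3 b7←b3 b8←b3 b9←b8
Dom at joins:
  b1: preds {b0,b4}: {b0} ∩ {b0,b1,b2,b3,b4} = {b0}; idom=b0
  b5: preds {b1,b2}: {b0,b1} ∩ {b0,b1,b2} = {b0,b1}; idom=b1
  b7: preds {b3,b4}: {b0,b1,b2,b3} ∩ {b0,b1,b2,b3,b4} = {b0,b1,b2,b3}; idom=b3
  b8: preds {b6,b7}: {b0,b1,b2,b3,b6} ∩ {b0,b1,b2,b3,b7} = {b0,b1,b2,b3}; idom=b3

DF walk-up:
  b1←b0: walk · to b0
  b1←b4: walk b4→b3→b2→b1 to b0
  b5←b1: walk · to b1
  b5←b2: walk b2 to b1
  b7←b3: walk · to b3
  b7←b4: walk b4 to b3
  b8←b6: walk b6 to b3
  b8←b7: walk b7 to b3
  DF(b0)=∅
  DF(b1)={b1}
  DF(b2)={b1,b5}
  DF(b3)={b1}
  DF(b4)={b1,b7}
  DF(b5)=∅
  DF(b6)={b8}
  DF(b7)={b8}
  DF(b8)=∅
  DF(b9)=∅

DF(b2) = ["b1", "b5"]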